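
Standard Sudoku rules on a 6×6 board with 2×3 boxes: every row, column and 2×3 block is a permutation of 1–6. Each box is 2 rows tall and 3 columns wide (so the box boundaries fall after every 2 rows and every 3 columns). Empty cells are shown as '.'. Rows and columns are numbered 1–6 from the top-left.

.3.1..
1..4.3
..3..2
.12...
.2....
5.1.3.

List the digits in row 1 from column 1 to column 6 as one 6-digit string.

row 2, column 5 = 2 (hidden single in row 2).
row 1, column 1 = 2: in row 1, 2 can only go here (every other open cell in that row sees a 2).
row 1, column 3 = 4: in row 1, 4 can only go here (every other open cell in that row sees a 4).
row 5, column 3 = 6 (sole candidate).
row 5, column 4 = 5 (sole candidate).
row 6, column 2 = 4 (sole candidate).
row 6, column 6 = 6 (sole candidate).
row 1, column 6 = 5: row 1 has {1,2,3,4}; col 6 has {2,3,6}; box has {1,2,3,4} → only 5 remains.
row 2, column 3 = 5 (sole candidate).
row 3, column 4 = 6 (sole candidate).
row 4, column 4 = 3 (sole candidate).
row 4, column 6 = 4 (sole candidate).
row 5, column 1 = 3 (sole candidate).
row 5, column 6 = 1 (sole candidate).
row 6, column 4 = 2 (sole candidate).
row 1, column 5 = 6: row 1 has {1,2,3,4,5}; col 5 has {2,3}; box has {1,2,3,4,5} → only 6 remains.

234165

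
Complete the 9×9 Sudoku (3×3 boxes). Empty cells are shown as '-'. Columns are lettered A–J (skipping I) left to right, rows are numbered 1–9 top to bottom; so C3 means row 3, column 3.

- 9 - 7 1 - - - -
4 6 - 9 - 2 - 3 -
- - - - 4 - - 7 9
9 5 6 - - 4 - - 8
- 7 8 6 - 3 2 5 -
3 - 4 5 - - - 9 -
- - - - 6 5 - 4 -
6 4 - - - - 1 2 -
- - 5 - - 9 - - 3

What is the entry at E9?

2

H4 = 1: row 4 has {4,5,6,8,9}; col 8 has {2,3,4,5,7,9}; box has {2,5,8,9} → only 1 remains.
A5 = 1: row 5 has {2,3,5,6,7,8}; col 1 has {3,4,6,9}; box has {3,4,5,6,7,8,9} → only 1 remains.
E5 = 9: row 5 has {1,2,3,5,6,7,8}; col 5 has {1,4,6}; box has {3,4,5,6} → only 9 remains.
J5 = 4: row 5 has {1,2,3,5,6,7,8,9}; col 9 has {3,8,9}; box has {1,2,5,8,9} → only 4 remains.
B6 = 2: row 6 has {3,4,5,9}; col 2 has {4,5,6,7,9}; box has {1,3,4,5,6,7,8,9} → only 2 remains.
J7 = 7: row 7 has {4,5,6}; col 9 has {3,4,8,9}; box has {1,2,3,4} → only 7 remains.
J8 = 5: row 8 has {1,2,4,6}; col 9 has {3,4,7,8,9}; box has {1,2,3,4,7} → only 5 remains.
J2 = 1: row 2 has {2,3,4,6,9}; col 9 has {3,4,5,7,8,9}; box has {3,7,9} → only 1 remains.
D4 = 2: row 4 has {1,4,5,6,8,9}; col 4 has {5,6,7,9}; box has {3,4,5,6,9} → only 2 remains.
E4 = 7: row 4 has {1,2,4,5,6,8,9}; col 5 has {1,4,6,9}; box has {2,3,4,5,6,9} → only 7 remains.
G4 = 3: row 4 has {1,2,4,5,6,7,8,9}; col 7 has {1,2}; box has {1,2,4,5,8,9} → only 3 remains.
E6 = 8: row 6 has {2,3,4,5,9}; col 5 has {1,4,6,7,9}; box has {2,3,4,5,6,7,9} → only 8 remains.
F6 = 1: row 6 has {2,3,4,5,8,9}; col 6 has {2,3,4,5,9}; box has {2,3,4,5,6,7,8,9} → only 1 remains.
J6 = 6: row 6 has {1,2,3,4,5,8,9}; col 9 has {1,3,4,5,7,8,9}; box has {1,2,3,4,5,8,9} → only 6 remains.
E8 = 3: row 8 has {1,2,4,5,6}; col 5 has {1,4,6,7,8,9}; box has {5,6,9} → only 3 remains.
E9 = 2: row 9 has {3,5,9}; col 5 has {1,3,4,6,7,8,9}; box has {3,5,6,9} → only 2 remains.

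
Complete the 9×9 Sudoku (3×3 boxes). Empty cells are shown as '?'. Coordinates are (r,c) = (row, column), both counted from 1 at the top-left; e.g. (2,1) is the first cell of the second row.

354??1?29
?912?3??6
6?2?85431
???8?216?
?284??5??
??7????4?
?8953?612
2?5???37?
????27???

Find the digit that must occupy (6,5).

1

(3,2) = 7 (sole candidate).
(3,4) = 9 (sole candidate).
(4,3) = 3 (sole candidate).
(4,9) = 7 (sole candidate).
(5,8) = 9 (sole candidate).
(5,9) = 3 (sole candidate).
(6,9) = 8 (sole candidate).
(7,6) = 4 (sole candidate).
(8,9) = 4 (sole candidate).
(9,3) = 6 (sole candidate).
(9,4) = 1 (sole candidate).
(9,9) = 5 (sole candidate).
(2,1) = 8 (sole candidate).
(2,7) = 7 (sole candidate).
(2,8) = 5 (sole candidate).
(4,2) = 4 (sole candidate).
(5,1) = 1 (sole candidate).
(5,6) = 6 (sole candidate).
(6,2) = 6 (sole candidate).
(6,4) = 3 (sole candidate).
(6,6) = 9 (sole candidate).
(6,7) = 2 (sole candidate).
(7,1) = 7 (sole candidate).
(8,2) = 1 (sole candidate).
(8,4) = 6 (sole candidate).
(8,5) = 9 (sole candidate).
(8,6) = 8 (sole candidate).
(9,1) = 4 (sole candidate).
(9,2) = 3 (sole candidate).
(9,8) = 8 (sole candidate).
(1,4) = 7 (sole candidate).
(1,5) = 6 (sole candidate).
(1,7) = 8 (sole candidate).
(2,5) = 4 (sole candidate).
(4,5) = 5 (sole candidate).
(5,5) = 7 (sole candidate).
(6,1) = 5 (sole candidate).
(6,5) = 1: row 6 has {2,3,4,5,6,7,8,9}; col 5 has {2,3,4,5,6,7,8,9}; box has {2,3,4,5,6,7,8,9} → only 1 remains.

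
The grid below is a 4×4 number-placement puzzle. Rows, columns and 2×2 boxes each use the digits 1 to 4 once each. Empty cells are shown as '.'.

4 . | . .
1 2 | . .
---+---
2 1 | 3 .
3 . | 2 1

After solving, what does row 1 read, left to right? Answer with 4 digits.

4312

R1C2 = 3: row 1 has {4}; col 2 has {1,2}; box has {1,2,4} → only 3 remains.
R1C3 = 1: row 1 has {3,4}; col 3 has {2,3}; box has {} → only 1 remains.
R1C4 = 2: row 1 has {1,3,4}; col 4 has {1}; box has {1} → only 2 remains.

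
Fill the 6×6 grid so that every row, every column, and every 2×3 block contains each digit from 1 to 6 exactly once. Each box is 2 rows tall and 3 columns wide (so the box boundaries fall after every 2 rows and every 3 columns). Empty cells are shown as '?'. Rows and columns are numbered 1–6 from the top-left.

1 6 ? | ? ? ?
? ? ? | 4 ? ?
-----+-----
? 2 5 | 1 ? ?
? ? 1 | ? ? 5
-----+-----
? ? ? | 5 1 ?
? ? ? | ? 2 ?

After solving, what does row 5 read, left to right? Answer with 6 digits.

246513

R1C3 = 4: in row 1, 4 can only go here (every other open cell in that row sees a 4).
R1C5 = 5: in row 1, 5 can only go here (every other open cell in that row sees a 5).
R2C6 = 1: in row 2, 1 can only go here (every other open cell in that row sees a 1).
R2C5 = 6: in row 2, 6 can only go here (every other open cell in that row sees a 6).
R4C4 = 2: in row 4, 2 can only go here (every other open cell in that row sees a 2).
R1C4 = 3: row 1 has {1,4,5,6}; col 4 has {1,2,4,5}; box has {1,4,5,6} → only 3 remains.
R1C6 = 2: row 1 has {1,3,4,5,6}; col 6 has {1,5}; box has {1,3,4,5,6} → only 2 remains.
R6C4 = 6: row 6 has {2}; col 4 has {1,2,3,4,5}; box has {1,2,5} → only 6 remains.
R6C3 = 3: row 6 has {2,6}; col 3 has {1,4,5}; box has {} → only 3 remains.
R6C6 = 4: row 6 has {2,3,6}; col 6 has {1,2,5}; box has {1,2,5,6} → only 4 remains.
R2C3 = 2: row 2 has {1,4,6}; col 3 has {1,3,4,5}; box has {1,4,6} → only 2 remains.
R5C2 = 4: row 5 has {1,5}; col 2 has {2,6}; box has {3} → only 4 remains.
R5C3 = 6: row 5 has {1,4,5}; col 3 has {1,2,3,4,5}; box has {3,4} → only 6 remains.
R5C6 = 3: row 5 has {1,4,5,6}; col 6 has {1,2,4,5}; box has {1,2,4,5,6} → only 3 remains.
R6C1 = 5: row 6 has {2,3,4,6}; col 1 has {1}; box has {3,4,6} → only 5 remains.
R6C2 = 1: row 6 has {2,3,4,5,6}; col 2 has {2,4,6}; box has {3,4,5,6} → only 1 remains.
R2C1 = 3: row 2 has {1,2,4,6}; col 1 has {1,5}; box has {1,2,4,6} → only 3 remains.
R2C2 = 5: row 2 has {1,2,3,4,6}; col 2 has {1,2,4,6}; box has {1,2,3,4,6} → only 5 remains.
R3C6 = 6: row 3 has {1,2,5}; col 6 has {1,2,3,4,5}; box has {1,2,5} → only 6 remains.
R4C2 = 3: row 4 has {1,2,5}; col 2 has {1,2,4,5,6}; box has {1,2,5} → only 3 remains.
R4C5 = 4: row 4 has {1,2,3,5}; col 5 has {1,2,5,6}; box has {1,2,5,6} → only 4 remains.
R5C1 = 2: row 5 has {1,3,4,5,6}; col 1 has {1,3,5}; box has {1,3,4,5,6} → only 2 remains.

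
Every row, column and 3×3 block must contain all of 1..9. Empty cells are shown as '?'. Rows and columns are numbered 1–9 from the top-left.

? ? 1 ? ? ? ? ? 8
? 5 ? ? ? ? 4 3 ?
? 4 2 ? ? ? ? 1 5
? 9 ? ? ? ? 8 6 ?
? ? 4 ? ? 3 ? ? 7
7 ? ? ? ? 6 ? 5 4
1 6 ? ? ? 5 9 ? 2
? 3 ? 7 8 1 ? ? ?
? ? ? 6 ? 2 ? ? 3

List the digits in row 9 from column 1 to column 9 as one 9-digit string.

485692173

R1C2 = 7: row 1 has {1,8}; col 2 has {3,4,5,6,9}; box has {1,2,4,5} → only 7 remains.
R4C9 = 1: row 4 has {6,8,9}; col 9 has {2,3,4,5,7,8}; box has {4,5,6,7,8} → only 1 remains.
R5C7 = 2: row 5 has {3,4,7}; col 7 has {4,8,9}; box has {1,4,5,6,7,8} → only 2 remains.
R5C8 = 9: row 5 has {2,3,4,7}; col 8 has {1,3,5,6}; box has {1,2,4,5,6,7,8} → only 9 remains.
R6C7 = 3: row 6 has {4,5,6,7}; col 7 has {2,4,8,9}; box has {1,2,4,5,6,7,8,9} → only 3 remains.
R8C8 = 4: row 8 has {1,3,7,8}; col 8 has {1,3,5,6,9}; box has {2,3,9} → only 4 remains.
R8C9 = 6: row 8 has {1,3,4,7,8}; col 9 has {1,2,3,4,5,7,8}; box has {2,3,4,9} → only 6 remains.
R9C2 = 8: row 9 has {2,3,6}; col 2 has {3,4,5,6,7,9}; box has {1,3,6} → only 8 remains.
R9C8 = 7: row 9 has {2,3,6,8}; col 8 has {1,3,4,5,6,9}; box has {2,3,4,6,9} → only 7 remains.
R1C7 = 6: row 1 has {1,7,8}; col 7 has {2,3,4,8,9}; box has {1,3,4,5,8} → only 6 remains.
R1C8 = 2: row 1 has {1,6,7,8}; col 8 has {1,3,4,5,6,7,9}; box has {1,3,4,5,6,8} → only 2 remains.
R2C9 = 9: row 2 has {3,4,5}; col 9 has {1,2,3,4,5,6,7,8}; box has {1,2,3,4,5,6,8} → only 9 remains.
R3C7 = 7: row 3 has {1,2,4,5}; col 7 has {2,3,4,6,8,9}; box has {1,2,3,4,5,6,8,9} → only 7 remains.
R5C2 = 1: row 5 has {2,3,4,7,9}; col 2 has {3,4,5,6,7,8,9}; box has {4,7,9} → only 1 remains.
R5C5 = 5: row 5 has {1,2,3,4,7,9}; col 5 has {8}; box has {3,6} → only 5 remains.
R6C2 = 2: row 6 has {3,4,5,6,7}; col 2 has {1,3,4,5,6,7,8,9}; box has {1,4,7,9} → only 2 remains.
R6C3 = 8: row 6 has {2,3,4,5,6,7}; col 3 has {1,2,4}; box has {1,2,4,7,9} → only 8 remains.
R7C3 = 7: row 7 has {1,2,5,6,9}; col 3 has {1,2,4,8}; box has {1,3,6,8} → only 7 remains.
R7C8 = 8: row 7 has {1,2,5,6,7,9}; col 8 has {1,2,3,4,5,6,7,9}; box has {2,3,4,6,7,9} → only 8 remains.
R8C7 = 5: row 8 has {1,3,4,6,7,8}; col 7 has {2,3,4,6,7,8,9}; box has {2,3,4,6,7,8,9} → only 5 remains.
R9C7 = 1: row 9 has {2,3,6,7,8}; col 7 has {2,3,4,5,6,7,8,9}; box has {2,3,4,5,6,7,8,9} → only 1 remains.
R2C3 = 6: row 2 has {3,4,5,9}; col 3 has {1,2,4,7,8}; box has {1,2,4,5,7} → only 6 remains.
R5C1 = 6: row 5 has {1,2,3,4,5,7,9}; col 1 has {1,7}; box has {1,2,4,7,8,9} → only 6 remains.
R5C4 = 8: row 5 has {1,2,3,4,5,6,7,9}; col 4 has {6,7}; box has {3,5,6} → only 8 remains.
R8C3 = 9: row 8 has {1,3,4,5,6,7,8}; col 3 has {1,2,4,6,7,8}; box has {1,3,6,7,8} → only 9 remains.
R9C3 = 5: row 9 has {1,2,3,6,7,8}; col 3 has {1,2,4,6,7,8,9}; box has {1,3,6,7,8,9} → only 5 remains.
R2C1 = 8: row 2 has {3,4,5,6,9}; col 1 has {1,6,7}; box has {1,2,4,5,6,7} → only 8 remains.
R2C6 = 7: row 2 has {3,4,5,6,8,9}; col 6 has {1,2,3,5,6}; box has {} → only 7 remains.
R4C3 = 3: row 4 has {1,6,8,9}; col 3 has {1,2,4,5,6,7,8,9}; box has {1,2,4,6,7,8,9} → only 3 remains.
R4C6 = 4: row 4 has {1,3,6,8,9}; col 6 has {1,2,3,5,6,7}; box has {3,5,6,8} → only 4 remains.
R8C1 = 2: row 8 has {1,3,4,5,6,7,8,9}; col 1 has {1,6,7,8}; box has {1,3,5,6,7,8,9} → only 2 remains.
R9C1 = 4: row 9 has {1,2,3,5,6,7,8}; col 1 has {1,2,6,7,8}; box has {1,2,3,5,6,7,8,9} → only 4 remains.
R9C5 = 9: row 9 has {1,2,3,4,5,6,7,8}; col 5 has {5,8}; box has {1,2,5,6,7,8} → only 9 remains.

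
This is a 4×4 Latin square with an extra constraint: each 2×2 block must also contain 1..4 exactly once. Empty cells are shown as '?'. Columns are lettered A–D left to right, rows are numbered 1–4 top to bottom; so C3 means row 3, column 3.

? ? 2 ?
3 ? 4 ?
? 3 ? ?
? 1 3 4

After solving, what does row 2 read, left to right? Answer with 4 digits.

3241

B1 = 4: row 1 has {2}; col 2 has {1,3}; box has {3} → only 4 remains.
B2 = 2: row 2 has {3,4}; col 2 has {1,3,4}; box has {3,4} → only 2 remains.
D2 = 1: row 2 has {2,3,4}; col 4 has {4}; box has {2,4} → only 1 remains.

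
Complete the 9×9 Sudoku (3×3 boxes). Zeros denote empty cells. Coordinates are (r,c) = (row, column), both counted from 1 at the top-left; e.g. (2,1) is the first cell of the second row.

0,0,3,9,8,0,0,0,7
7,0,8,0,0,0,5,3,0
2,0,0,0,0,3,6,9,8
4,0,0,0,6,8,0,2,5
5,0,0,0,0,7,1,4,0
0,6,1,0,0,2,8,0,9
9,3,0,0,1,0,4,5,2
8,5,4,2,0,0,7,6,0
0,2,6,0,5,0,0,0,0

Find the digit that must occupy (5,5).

(1,7) = 2 (sole candidate).
(1,8) = 1 (sole candidate).
(2,9) = 4 (sole candidate).
(3,3) = 5 (sole candidate).
(4,7) = 3 (sole candidate).
(5,4) = 3 (sole candidate).
(5,5) = 9: row 5 has {1,3,4,5,7}; col 5 has {1,5,6,8}; box has {2,3,6,7,8} → only 9 remains.

9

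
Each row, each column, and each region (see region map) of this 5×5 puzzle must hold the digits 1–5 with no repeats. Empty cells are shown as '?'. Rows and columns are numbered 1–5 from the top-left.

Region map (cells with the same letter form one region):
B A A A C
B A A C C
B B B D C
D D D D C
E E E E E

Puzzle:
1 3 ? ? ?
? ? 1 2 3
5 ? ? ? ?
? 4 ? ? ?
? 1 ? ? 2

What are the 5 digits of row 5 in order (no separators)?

31452

R2C1 = 4: row 2 has {1,2,3}; col 1 has {1,5}; region has {1,5} → only 4 remains.
R2C2 = 5: row 2 has {1,2,3,4}; col 2 has {1,3,4}; region has {1,3} → only 5 remains.
R3C2 = 2: row 3 has {5}; col 2 has {1,3,4,5}; region has {1,4,5} → only 2 remains.
R3C3 = 3: row 3 has {2,5}; col 3 has {1}; region has {1,2,4,5} → only 3 remains.
R3C4 = 1: row 3 has {2,3,5}; col 4 has {2}; region has {4} → only 1 remains.
R3C5 = 4: row 3 has {1,2,3,5}; col 5 has {2,3}; region has {2,3} → only 4 remains.
R5C1 = 3: row 5 has {1,2}; col 1 has {1,4,5}; region has {1,2} → only 3 remains.
R1C4 = 4: row 1 has {1,3}; col 4 has {1,2}; region has {1,3,5} → only 4 remains.
R1C5 = 5: row 1 has {1,3,4}; col 5 has {2,3,4}; region has {2,3,4} → only 5 remains.
R4C1 = 2: row 4 has {4}; col 1 has {1,3,4,5}; region has {1,4} → only 2 remains.
R4C3 = 5: row 4 has {2,4}; col 3 has {1,3}; region has {1,2,4} → only 5 remains.
R4C4 = 3: row 4 has {2,4,5}; col 4 has {1,2,4}; region has {1,2,4,5} → only 3 remains.
R4C5 = 1: row 4 has {2,3,4,5}; col 5 has {2,3,4,5}; region has {2,3,4,5} → only 1 remains.
R5C3 = 4: row 5 has {1,2,3}; col 3 has {1,3,5}; region has {1,2,3} → only 4 remains.
R5C4 = 5: row 5 has {1,2,3,4}; col 4 has {1,2,3,4}; region has {1,2,3,4} → only 5 remains.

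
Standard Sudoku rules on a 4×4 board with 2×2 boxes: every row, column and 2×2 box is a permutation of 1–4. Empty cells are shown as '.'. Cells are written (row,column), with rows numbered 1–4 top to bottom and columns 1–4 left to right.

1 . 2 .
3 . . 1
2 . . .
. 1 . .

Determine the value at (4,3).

(1,2) = 4: row 1 has {1,2}; col 2 has {1}; box has {1,3} → only 4 remains.
(1,4) = 3: row 1 has {1,2,4}; col 4 has {1}; box has {1,2} → only 3 remains.
(2,2) = 2: row 2 has {1,3}; col 2 has {1,4}; box has {1,3,4} → only 2 remains.
(2,3) = 4: row 2 has {1,2,3}; col 3 has {2}; box has {1,2,3} → only 4 remains.
(3,2) = 3: row 3 has {2}; col 2 has {1,2,4}; box has {1,2} → only 3 remains.
(3,3) = 1: row 3 has {2,3}; col 3 has {2,4}; box has {} → only 1 remains.
(3,4) = 4: row 3 has {1,2,3}; col 4 has {1,3}; box has {1} → only 4 remains.
(4,1) = 4: row 4 has {1}; col 1 has {1,2,3}; box has {1,2,3} → only 4 remains.
(4,3) = 3: row 4 has {1,4}; col 3 has {1,2,4}; box has {1,4} → only 3 remains.

3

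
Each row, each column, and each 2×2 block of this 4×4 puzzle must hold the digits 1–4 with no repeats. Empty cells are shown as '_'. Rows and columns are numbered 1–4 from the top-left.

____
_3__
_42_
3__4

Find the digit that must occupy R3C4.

R3C1 = 1 (sole candidate).
R3C4 = 3: row 3 has {1,2,4}; col 4 has {4}; box has {2,4} → only 3 remains.

3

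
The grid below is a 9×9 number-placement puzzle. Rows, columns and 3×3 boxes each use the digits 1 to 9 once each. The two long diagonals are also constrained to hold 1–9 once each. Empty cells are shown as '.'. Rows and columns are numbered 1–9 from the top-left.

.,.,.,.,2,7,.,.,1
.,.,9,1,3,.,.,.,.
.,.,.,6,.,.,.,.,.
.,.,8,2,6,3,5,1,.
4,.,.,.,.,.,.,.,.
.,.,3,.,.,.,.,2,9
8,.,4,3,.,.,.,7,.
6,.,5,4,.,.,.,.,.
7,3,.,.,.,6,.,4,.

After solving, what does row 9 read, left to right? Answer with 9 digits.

R1C3 = 6: row 1 has {1,2,7}; col 3 has {3,4,5,8,9}; box has {9} → only 6 remains.
R4C1 = 9: row 4 has {1,2,3,5,6,8}; col 1 has {4,6,7,8}; box has {3,4,8} → only 9 remains.
R4C2 = 7: row 4 has {1,2,3,5,6,8,9}; col 2 has {3}; box has {3,4,8,9} → only 7 remains.
R4C9 = 4: row 4 has {1,2,3,5,6,7,8,9}; col 9 has {1,9}; box has {1,2,5,9} → only 4 remains.
R8C5 = 7: in row 8, 7 can only go here (every other open cell in that row sees a 7).
R6C7 = 7: in row 6, 7 can only go here (every other open cell in that row sees a 7).
R2C9 = 7: in row 2, 7 can only go here (every other open cell in that row sees a 7).
R3C3 = 7: in row 3, 7 can only go here (every other open cell in that row sees a 7).
R5C4 = 7: in row 5, 7 can only go here (every other open cell in that row sees a 7).
R6C2 = 6: in row 6, 6 can only go here (every other open cell in that row sees a 6).
R7C7 = 6: in main diagonal, 6 can only go here (every other open cell in that diagonal sees a 6).
R2C8 = 6: in row 2, 6 can only go here (every other open cell in that row sees a 6).
R5C9 = 6: in row 5, 6 can only go here (every other open cell in that row sees a 6).
R6C6 = 1: in main diagonal, 1 can only go here (every other open cell in that diagonal sees a 1).
R6C1 = 5: row 6 has {1,2,3,6,7,9}; col 1 has {4,6,7,8,9}; box has {3,4,6,7,8,9} → only 5 remains.
R6C4 = 8: row 6 has {1,2,3,5,6,7,9}; col 4 has {1,2,3,4,6,7}; box has {1,2,3,6,7}; anti-diagonal has {1,3,4,6,7} → only 8 remains.
R6C5 = 4: row 6 has {1,2,3,5,6,7,8,9}; col 5 has {2,3,6,7}; box has {1,2,3,6,7,8} → only 4 remains.
R1C1 = 3: row 1 has {1,2,6,7}; col 1 has {4,5,6,7,8,9}; box has {6,7,9}; main diagonal has {1,2,6,7} → only 3 remains.
R2C1 = 2: row 2 has {1,3,6,7,9}; col 1 has {3,4,5,6,7,8,9}; box has {3,6,7,9} → only 2 remains.
R3C1 = 1: row 3 has {6,7}; col 1 has {2,3,4,5,6,7,8,9}; box has {2,3,6,7,9} → only 1 remains.
R8C7 = 1: in row 8, 1 can only go here (every other open cell in that row sees a 1).
R8C9 = 3: in row 8, 3 can only go here (every other open cell in that row sees a 3).
R3C8 = 3: in row 3, 3 can only go here (every other open cell in that row sees a 3).
R5C8 = 8: row 5 has {4,6,7}; col 8 has {1,2,3,4,6,7}; box has {1,2,4,5,6,7,9} → only 8 remains.
R8C8 = 9: row 8 has {1,3,4,5,6,7}; col 8 has {1,2,3,4,6,7,8}; box has {1,3,4,6,7}; main diagonal has {1,2,3,6,7} → only 9 remains.
R1C8 = 5: row 1 has {1,2,3,6,7}; col 8 has {1,2,3,4,6,7,8,9}; box has {1,3,6,7} → only 5 remains.
R5C5 = 5: row 5 has {4,6,7,8}; col 5 has {2,3,4,6,7}; box has {1,2,3,4,6,7,8}; main diagonal has {1,2,3,6,7,9}; anti-diagonal has {1,3,4,6,7,8} → only 5 remains.
R5C6 = 9: row 5 has {4,5,6,7,8}; col 6 has {1,3,6,7}; box has {1,2,3,4,5,6,7,8} → only 9 remains.
R5C7 = 3: row 5 has {4,5,6,7,8,9}; col 7 has {1,5,6,7}; box has {1,2,4,5,6,7,8,9} → only 3 remains.
R8C2 = 2: row 8 has {1,3,4,5,6,7,9}; col 2 has {3,6,7}; box has {3,4,5,6,7,8}; anti-diagonal has {1,3,4,5,6,7,8} → only 2 remains.
R8C6 = 8: row 8 has {1,2,3,4,5,6,7,9}; col 6 has {1,3,6,7,9}; box has {3,4,6,7} → only 8 remains.
R9C3 = 1: row 9 has {3,4,6,7}; col 3 has {3,4,5,6,7,8,9}; box has {2,3,4,5,6,7,8} → only 1 remains.
R9C5 = 9: row 9 has {1,3,4,6,7}; col 5 has {2,3,4,5,6,7}; box has {3,4,6,7,8} → only 9 remains.
R9C9 = 8: row 9 has {1,3,4,6,7,9}; col 9 has {1,3,4,6,7,9}; box has {1,3,4,6,7,9}; main diagonal has {1,2,3,5,6,7,9} → only 8 remains.
R1C4 = 9: row 1 has {1,2,3,5,6,7}; col 4 has {1,2,3,4,6,7,8}; box has {1,2,3,6,7} → only 9 remains.
R2C2 = 4: row 2 has {1,2,3,6,7,9}; col 2 has {2,3,6,7}; box has {1,2,3,6,7,9}; main diagonal has {1,2,3,5,6,7,8,9} → only 4 remains.
R2C6 = 5: row 2 has {1,2,3,4,6,7,9}; col 6 has {1,3,6,7,8,9}; box has {1,2,3,6,7,9} → only 5 remains.
R2C7 = 8: row 2 has {1,2,3,4,5,6,7,9}; col 7 has {1,3,5,6,7}; box has {1,3,5,6,7} → only 8 remains.
R3C5 = 8: row 3 has {1,3,6,7}; col 5 has {2,3,4,5,6,7,9}; box has {1,2,3,5,6,7,9} → only 8 remains.
R3C6 = 4: row 3 has {1,3,6,7,8}; col 6 has {1,3,5,6,7,8,9}; box has {1,2,3,5,6,7,8,9} → only 4 remains.
R3C7 = 9: row 3 has {1,3,4,6,7,8}; col 7 has {1,3,5,6,7,8}; box has {1,3,5,6,7,8}; anti-diagonal has {1,2,3,4,5,6,7,8} → only 9 remains.
R3C9 = 2: row 3 has {1,3,4,6,7,8,9}; col 9 has {1,3,4,6,7,8,9}; box has {1,3,5,6,7,8,9} → only 2 remains.
R5C2 = 1: row 5 has {3,4,5,6,7,8,9}; col 2 has {2,3,4,6,7}; box has {3,4,5,6,7,8,9} → only 1 remains.
R5C3 = 2: row 5 has {1,3,4,5,6,7,8,9}; col 3 has {1,3,4,5,6,7,8,9}; box has {1,3,4,5,6,7,8,9} → only 2 remains.
R7C2 = 9: row 7 has {3,4,6,7,8}; col 2 has {1,2,3,4,6,7}; box has {1,2,3,4,5,6,7,8} → only 9 remains.
R7C5 = 1: row 7 has {3,4,6,7,8,9}; col 5 has {2,3,4,5,6,7,8,9}; box has {3,4,6,7,8,9} → only 1 remains.
R7C6 = 2: row 7 has {1,3,4,6,7,8,9}; col 6 has {1,3,4,5,6,7,8,9}; box has {1,3,4,6,7,8,9} → only 2 remains.
R7C9 = 5: row 7 has {1,2,3,4,6,7,8,9}; col 9 has {1,2,3,4,6,7,8,9}; box has {1,3,4,6,7,8,9} → only 5 remains.
R9C4 = 5: row 9 has {1,3,4,6,7,8,9}; col 4 has {1,2,3,4,6,7,8,9}; box has {1,2,3,4,6,7,8,9} → only 5 remains.
R9C7 = 2: row 9 has {1,3,4,5,6,7,8,9}; col 7 has {1,3,5,6,7,8,9}; box has {1,3,4,5,6,7,8,9} → only 2 remains.

731596248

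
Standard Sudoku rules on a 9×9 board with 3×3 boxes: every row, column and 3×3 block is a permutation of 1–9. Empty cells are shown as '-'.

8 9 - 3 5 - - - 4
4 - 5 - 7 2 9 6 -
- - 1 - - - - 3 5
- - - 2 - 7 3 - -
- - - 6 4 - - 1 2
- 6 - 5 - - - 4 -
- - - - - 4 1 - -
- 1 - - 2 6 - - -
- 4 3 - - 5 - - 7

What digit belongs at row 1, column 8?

row 1, column 6 = 1: row 1 has {3,4,5,8,9}; col 6 has {2,4,5,6,7}; box has {2,3,5,7} → only 1 remains.
row 2, column 2 = 3: row 2 has {2,4,5,6,7,9}; col 2 has {1,4,6,9}; box has {1,4,5,8,9} → only 3 remains.
row 2, column 4 = 8: row 2 has {2,3,4,5,6,7,9}; col 4 has {2,3,5,6}; box has {1,2,3,5,7} → only 8 remains.
row 2, column 9 = 1: row 2 has {2,3,4,5,6,7,8,9}; col 9 has {2,4,5,7}; box has {3,4,5,6,9} → only 1 remains.
row 3, column 6 = 9: row 3 has {1,3,5}; col 6 has {1,2,4,5,6,7}; box has {1,2,3,5,7,8} → only 9 remains.
row 3, column 4 = 4: row 3 has {1,3,5,9}; col 4 has {2,3,5,6,8}; box has {1,2,3,5,7,8,9} → only 4 remains.
row 3, column 5 = 6: row 3 has {1,3,4,5,9}; col 5 has {2,4,5,7}; box has {1,2,3,4,5,7,8,9} → only 6 remains.
row 1, column 3 = 6: in row 1, 6 can only go here (every other open cell in that row sees a 6).
row 3, column 7 = 8: in row 3, 8 can only go here (every other open cell in that row sees an 8).
row 6, column 7 = 7: row 6 has {4,5,6}; col 7 has {1,3,8,9}; box has {1,2,3,4} → only 7 remains.
row 1, column 7 = 2: row 1 has {1,3,4,5,6,8,9}; col 7 has {1,3,7,8,9}; box has {1,3,4,5,6,8,9} → only 2 remains.
row 1, column 8 = 7: row 1 has {1,2,3,4,5,6,8,9}; col 8 has {1,3,4,6}; box has {1,2,3,4,5,6,8,9} → only 7 remains.

7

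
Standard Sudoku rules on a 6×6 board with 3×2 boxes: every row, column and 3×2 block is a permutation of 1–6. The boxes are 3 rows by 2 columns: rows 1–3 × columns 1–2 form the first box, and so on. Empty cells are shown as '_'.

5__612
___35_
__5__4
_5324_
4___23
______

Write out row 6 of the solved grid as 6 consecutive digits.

row 1, column 3 = 4: row 1 has {1,2,5,6}; col 3 has {3,5}; box has {3,5,6} → only 4 remains.
row 2, column 6 = 6: row 2 has {3,5}; col 6 has {2,3,4}; box has {1,2,4,5} → only 6 remains.
row 3, column 4 = 1: row 3 has {4,5}; col 4 has {2,3,6}; box has {3,4,5,6} → only 1 remains.
row 3, column 5 = 3: row 3 has {1,4,5}; col 5 has {1,2,4,5}; box has {1,2,4,5,6} → only 3 remains.
row 4, column 6 = 1: row 4 has {2,3,4,5}; col 6 has {2,3,4,6}; box has {2,3,4} → only 1 remains.
row 5, column 4 = 5: row 5 has {2,3,4}; col 4 has {1,2,3,6}; box has {2,3} → only 5 remains.
row 6, column 4 = 4: row 6 has {}; col 4 has {1,2,3,5,6}; box has {2,3,5} → only 4 remains.
row 6, column 5 = 6: row 6 has {4}; col 5 has {1,2,3,4,5}; box has {1,2,3,4} → only 6 remains.
row 6, column 6 = 5: row 6 has {4,6}; col 6 has {1,2,3,4,6}; box has {1,2,3,4,6} → only 5 remains.
row 1, column 2 = 3: row 1 has {1,2,4,5,6}; col 2 has {5}; box has {5} → only 3 remains.
row 2, column 3 = 2: row 2 has {3,5,6}; col 3 has {3,4,5}; box has {1,3,4,5,6} → only 2 remains.
row 4, column 1 = 6: row 4 has {1,2,3,4,5}; col 1 has {4,5}; box has {4,5} → only 6 remains.
row 5, column 2 = 1: row 5 has {2,3,4,5}; col 2 has {3,5}; box has {4,5,6} → only 1 remains.
row 5, column 3 = 6: row 5 has {1,2,3,4,5}; col 3 has {2,3,4,5}; box has {2,3,4,5} → only 6 remains.
row 6, column 2 = 2: row 6 has {4,5,6}; col 2 has {1,3,5}; box has {1,4,5,6} → only 2 remains.
row 6, column 3 = 1: row 6 has {2,4,5,6}; col 3 has {2,3,4,5,6}; box has {2,3,4,5,6} → only 1 remains.
row 2, column 1 = 1: row 2 has {2,3,5,6}; col 1 has {4,5,6}; box has {3,5} → only 1 remains.
row 2, column 2 = 4: row 2 has {1,2,3,5,6}; col 2 has {1,2,3,5}; box has {1,3,5} → only 4 remains.
row 3, column 1 = 2: row 3 has {1,3,4,5}; col 1 has {1,4,5,6}; box has {1,3,4,5} → only 2 remains.
row 3, column 2 = 6: row 3 has {1,2,3,4,5}; col 2 has {1,2,3,4,5}; box has {1,2,3,4,5} → only 6 remains.
row 6, column 1 = 3: row 6 has {1,2,4,5,6}; col 1 has {1,2,4,5,6}; box has {1,2,4,5,6} → only 3 remains.

321465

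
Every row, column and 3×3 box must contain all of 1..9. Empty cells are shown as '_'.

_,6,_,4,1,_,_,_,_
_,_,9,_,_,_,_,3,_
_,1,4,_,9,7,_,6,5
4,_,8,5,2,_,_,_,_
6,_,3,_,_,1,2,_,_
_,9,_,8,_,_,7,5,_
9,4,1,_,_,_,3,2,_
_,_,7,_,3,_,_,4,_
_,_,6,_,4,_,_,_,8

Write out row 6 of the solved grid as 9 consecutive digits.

row 3, column 7 = 8 (sole candidate).
row 4, column 2 = 7 (sole candidate).
row 5, column 2 = 5 (sole candidate).
row 5, column 5 = 7 (sole candidate).
row 6, column 3 = 2: row 6 has {5,7,8,9}; col 3 has {1,3,4,6,7,8,9}; box has {3,4,5,6,7,8,9} → only 2 remains.
row 6, column 5 = 6: row 6 has {2,5,7,8,9}; col 5 has {1,2,3,4,7,9}; box has {1,2,5,7,8} → only 6 remains.
row 1, column 3 = 5 (sole candidate).
row 1, column 7 = 9 (sole candidate).
row 1, column 8 = 7 (sole candidate).
row 1, column 9 = 2 (sole candidate).
row 5, column 4 = 9 (sole candidate).
row 5, column 8 = 8 (sole candidate).
row 5, column 9 = 4 (sole candidate).
row 6, column 1 = 1: row 6 has {2,5,6,7,8,9}; col 1 has {4,6,9}; box has {2,3,4,5,6,7,8,9} → only 1 remains.
row 6, column 9 = 3: row 6 has {1,2,5,6,7,8,9}; col 9 has {2,4,5,8}; box has {2,4,5,7,8} → only 3 remains.
row 2, column 9 = 1 (sole candidate).
row 4, column 6 = 3 (sole candidate).
row 6, column 6 = 4: row 6 has {1,2,3,5,6,7,8,9}; col 6 has {1,3,7}; box has {1,2,3,5,6,7,8,9} → only 4 remains.

192864753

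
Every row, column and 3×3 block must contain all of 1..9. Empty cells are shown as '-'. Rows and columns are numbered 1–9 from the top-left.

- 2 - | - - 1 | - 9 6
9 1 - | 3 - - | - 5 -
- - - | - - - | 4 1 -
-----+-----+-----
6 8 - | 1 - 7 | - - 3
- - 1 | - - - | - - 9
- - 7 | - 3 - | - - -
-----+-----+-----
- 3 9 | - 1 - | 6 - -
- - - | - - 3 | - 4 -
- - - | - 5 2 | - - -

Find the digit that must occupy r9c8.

3

r4c8 = 2: row 4 has {1,3,6,7,8}; col 8 has {1,4,5,9}; box has {3,9} → only 2 remains.
r4c7 = 5: row 4 has {1,2,3,6,7,8}; col 7 has {4,6}; box has {2,3,9} → only 5 remains.
r4c3 = 4: row 4 has {1,2,3,5,6,7,8}; col 3 has {1,7,9}; box has {1,6,7,8} → only 4 remains.
r4c5 = 9: row 4 has {1,2,3,4,5,6,7,8}; col 5 has {1,3,5}; box has {1,3,7} → only 9 remains.
r5c2 = 5: row 5 has {1,9}; col 2 has {1,2,3,8}; box has {1,4,6,7,8} → only 5 remains.
r6c1 = 2: row 6 has {3,7}; col 1 has {6,9}; box has {1,4,5,6,7,8} → only 2 remains.
r6c2 = 9: row 6 has {2,3,7}; col 2 has {1,2,3,5,8}; box has {1,2,4,5,6,7,8} → only 9 remains.
r5c1 = 3: row 5 has {1,5,9}; col 1 has {2,6,9}; box has {1,2,4,5,6,7,8,9} → only 3 remains.
r3c3 = 3: in row 3, 3 can only go here (every other open cell in that row sees a 3).
r1c7 = 3: in row 1, 3 can only go here (every other open cell in that row sees a 3).
r7c9 = 2: in row 7, 2 can only go here (every other open cell in that row sees a 2).
r7c1 = 5: in row 7, 5 can only go here (every other open cell in that row sees a 5).
r8c3 = 2: in row 8, 2 can only go here (every other open cell in that row sees a 2).
r8c9 = 5: in row 8, 5 can only go here (every other open cell in that row sees a 5).
r9c8 = 3: in row 9, 3 can only go here (every other open cell in that row sees a 3).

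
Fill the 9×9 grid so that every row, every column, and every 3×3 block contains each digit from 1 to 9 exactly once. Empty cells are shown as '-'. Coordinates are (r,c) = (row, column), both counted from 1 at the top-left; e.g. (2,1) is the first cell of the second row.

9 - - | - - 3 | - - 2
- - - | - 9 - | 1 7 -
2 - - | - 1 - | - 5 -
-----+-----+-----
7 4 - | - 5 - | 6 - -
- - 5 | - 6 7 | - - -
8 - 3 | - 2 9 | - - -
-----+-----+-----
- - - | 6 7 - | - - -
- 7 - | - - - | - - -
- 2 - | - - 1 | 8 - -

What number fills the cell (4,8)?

3

(1,7) = 4 (sole candidate).
(4,6) = 8 (sole candidate).
(5,1) = 1 (sole candidate).
(5,2) = 9 (sole candidate).
(6,2) = 6 (sole candidate).
(1,5) = 8 (sole candidate).
(1,8) = 6 (sole candidate).
(4,3) = 2 (sole candidate).
(9,9) = 7 (hidden single in row 9).
(6,7) = 7 (hidden single in row 6).
(6,9) = 5 (hidden single in row 6).
(8,4) = 8 (hidden single in column 4).
(2,4) = 2 (hidden single in column 4).
(9,4) = 9 (hidden single in column 4).
(9,1) = 5 (hidden single in row 9).
(9,3) = 6 (hidden single in row 9).
(3,6) = 6 (hidden single in row 3).
(2,1) = 6 (hidden single in row 2).
(8,9) = 6 (hidden single in row 8).
(1,4) = 5 (hidden single in column 4).
(1,2) = 1 (sole candidate).
(1,3) = 7 (sole candidate).
(2,6) = 4 (sole candidate).
(3,4) = 7 (sole candidate).
(2,3) = 8 (sole candidate).
(2,9) = 3 (sole candidate).
(3,2) = 3 (sole candidate).
(3,3) = 4 (sole candidate).
(3,7) = 9 (sole candidate).
(3,9) = 8 (sole candidate).
(5,9) = 4 (sole candidate).
(6,8) = 1 (sole candidate).
(7,2) = 8 (sole candidate).
(2,2) = 5 (sole candidate).
(4,9) = 9 (sole candidate).
(5,4) = 3 (sole candidate).
(5,7) = 2 (sole candidate).
(5,8) = 8 (sole candidate).
(6,4) = 4 (sole candidate).
(7,9) = 1 (sole candidate).
(4,4) = 1 (sole candidate).
(4,8) = 3: row 4 has {1,2,4,5,6,7,8,9}; col 8 has {1,5,6,7,8}; box has {1,2,4,5,6,7,8,9} → only 3 remains.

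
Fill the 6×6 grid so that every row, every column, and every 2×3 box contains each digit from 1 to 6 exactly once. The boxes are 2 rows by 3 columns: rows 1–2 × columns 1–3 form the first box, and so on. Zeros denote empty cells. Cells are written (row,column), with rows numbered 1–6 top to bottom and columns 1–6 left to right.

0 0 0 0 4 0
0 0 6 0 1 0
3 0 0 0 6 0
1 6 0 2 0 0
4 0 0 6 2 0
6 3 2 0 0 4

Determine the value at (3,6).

1

(6,5) = 5 (sole candidate).
(4,5) = 3 (sole candidate).
(4,6) = 5 (sole candidate).
(6,4) = 1 (sole candidate).
(3,4) = 4 (sole candidate).
(3,6) = 1: row 3 has {3,4,6}; col 6 has {4,5}; box has {2,3,4,5,6} → only 1 remains.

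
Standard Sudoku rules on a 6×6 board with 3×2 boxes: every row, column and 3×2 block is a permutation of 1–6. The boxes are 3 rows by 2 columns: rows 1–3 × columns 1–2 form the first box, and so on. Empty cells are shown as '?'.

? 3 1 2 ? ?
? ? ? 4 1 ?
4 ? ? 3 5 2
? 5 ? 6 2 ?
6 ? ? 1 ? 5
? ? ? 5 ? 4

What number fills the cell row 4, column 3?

4

row 1, column 1 = 5 (sole candidate).
row 1, column 6 = 6 (sole candidate).
row 2, column 1 = 2 (sole candidate).
row 2, column 2 = 6 (sole candidate).
row 2, column 3 = 5 (sole candidate).
row 2, column 6 = 3 (sole candidate).
row 3, column 2 = 1 (sole candidate).
row 3, column 3 = 6 (sole candidate).
row 4, column 6 = 1 (sole candidate).
row 5, column 5 = 3 (sole candidate).
row 6, column 2 = 2 (sole candidate).
row 6, column 3 = 3 (sole candidate).
row 6, column 5 = 6 (sole candidate).
row 1, column 5 = 4 (sole candidate).
row 4, column 1 = 3 (sole candidate).
row 4, column 3 = 4: row 4 has {1,2,3,5,6}; col 3 has {1,3,5,6}; box has {1,3,5,6} → only 4 remains.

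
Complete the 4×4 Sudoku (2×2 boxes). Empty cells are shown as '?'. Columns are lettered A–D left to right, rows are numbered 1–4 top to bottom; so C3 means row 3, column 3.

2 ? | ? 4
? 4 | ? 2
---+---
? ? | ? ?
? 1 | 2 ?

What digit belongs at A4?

B1 = 3 (sole candidate).
C1 = 1 (sole candidate).
A2 = 1 (sole candidate).
C2 = 3 (sole candidate).
B3 = 2 (sole candidate).
C3 = 4 (sole candidate).
D4 = 3 (sole candidate).
A3 = 3 (sole candidate).
D3 = 1 (sole candidate).
A4 = 4: row 4 has {1,2,3}; col 1 has {1,2,3}; box has {1,2,3} → only 4 remains.

4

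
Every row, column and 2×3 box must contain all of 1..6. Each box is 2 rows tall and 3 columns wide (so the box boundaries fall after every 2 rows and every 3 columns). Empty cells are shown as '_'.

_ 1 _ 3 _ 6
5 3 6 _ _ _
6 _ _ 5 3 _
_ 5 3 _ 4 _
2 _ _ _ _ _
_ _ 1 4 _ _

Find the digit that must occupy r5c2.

4

r1c1 = 4 (sole candidate).
r1c3 = 2 (sole candidate).
r1c5 = 5 (sole candidate).
r3c3 = 4 (sole candidate).
r4c1 = 1 (sole candidate).
r4c6 = 2 (sole candidate).
r5c3 = 5 (sole candidate).
r6c1 = 3 (sole candidate).
r6c2 = 6 (sole candidate).
r6c5 = 2 (sole candidate).
r6c6 = 5 (sole candidate).
r2c5 = 1 (sole candidate).
r2c6 = 4 (sole candidate).
r3c2 = 2 (sole candidate).
r3c6 = 1 (sole candidate).
r4c4 = 6 (sole candidate).
r5c2 = 4: row 5 has {2,5}; col 2 has {1,2,3,5,6}; box has {1,2,3,5,6} → only 4 remains.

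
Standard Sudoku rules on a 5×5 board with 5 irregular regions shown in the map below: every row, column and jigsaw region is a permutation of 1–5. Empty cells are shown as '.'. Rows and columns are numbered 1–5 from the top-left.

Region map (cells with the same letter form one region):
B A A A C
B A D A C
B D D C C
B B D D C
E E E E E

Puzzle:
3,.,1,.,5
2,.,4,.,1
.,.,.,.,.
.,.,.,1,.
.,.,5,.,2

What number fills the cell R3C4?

R3C1 = 1 (hidden single in row 3).
R5C1 = 4 (sole candidate).
R5C4 = 3 (sole candidate).
R2C4 = 5 (sole candidate).
R4C1 = 5 (sole candidate).
R4C2 = 4 (sole candidate).
R4C5 = 3 (sole candidate).
R5C2 = 1 (sole candidate).
R1C2 = 2 (sole candidate).
R1C4 = 4 (sole candidate).
R2C2 = 3 (sole candidate).
R3C2 = 5 (sole candidate).
R3C4 = 2: row 3 has {1,5}; col 4 has {1,3,4,5}; region has {1,3,5} → only 2 remains.

2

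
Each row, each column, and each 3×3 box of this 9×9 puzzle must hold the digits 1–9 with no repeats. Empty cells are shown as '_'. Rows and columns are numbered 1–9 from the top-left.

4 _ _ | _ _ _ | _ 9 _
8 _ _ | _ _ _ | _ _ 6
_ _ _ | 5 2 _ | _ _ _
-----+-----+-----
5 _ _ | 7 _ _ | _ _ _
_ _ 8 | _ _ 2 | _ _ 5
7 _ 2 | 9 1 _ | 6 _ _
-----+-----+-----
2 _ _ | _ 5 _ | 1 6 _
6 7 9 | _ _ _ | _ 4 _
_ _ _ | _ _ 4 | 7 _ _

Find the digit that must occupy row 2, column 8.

5

row 5, column 8 = 7: in row 5, 7 can only go here (every other open cell in that row sees a 7).
row 6, column 6 = 5: in row 6, 5 can only go here (every other open cell in that row sees a 5).
row 7, column 6 = 7: in row 7, 7 can only go here (every other open cell in that row sees a 7).
row 7, column 9 = 9: in row 7, 9 can only go here (every other open cell in that row sees a 9).
row 8, column 7 = 5: in row 8, 5 can only go here (every other open cell in that row sees a 5).
row 9, column 5 = 9: in row 9, 9 can only go here (every other open cell in that row sees a 9).
row 9, column 4 = 6: in row 9, 6 can only go here (every other open cell in that row sees a 6).
row 8, column 4 = 2: in column 4, 2 can only go here (every other open cell in that column sees a 2).
row 8, column 6 = 1: in row 8, 1 can only go here (every other open cell in that row sees a 1).
row 2, column 8 = 5: in column 8, 5 can only go here (every other open cell in that column sees a 5).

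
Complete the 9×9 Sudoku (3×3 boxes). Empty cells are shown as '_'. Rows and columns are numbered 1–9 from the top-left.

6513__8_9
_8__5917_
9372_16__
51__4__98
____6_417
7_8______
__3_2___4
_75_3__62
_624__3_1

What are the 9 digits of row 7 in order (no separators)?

R1C5 = 7: row 1 has {1,3,5,6,8,9}; col 5 has {2,3,4,5,6}; box has {1,2,3,5,9} → only 7 remains.
R1C6 = 4: row 1 has {1,3,5,6,7,8,9}; col 6 has {1,9}; box has {1,2,3,5,7,9} → only 4 remains.
R1C8 = 2: row 1 has {1,3,4,5,6,7,8,9}; col 8 has {1,6,7,9}; box has {1,6,7,8,9} → only 2 remains.
R2C3 = 4: row 2 has {1,5,7,8,9}; col 3 has {1,2,3,5,7,8}; box has {1,3,5,6,7,8,9} → only 4 remains.
R2C4 = 6: row 2 has {1,4,5,7,8,9}; col 4 has {2,3,4}; box has {1,2,3,4,5,7,9} → only 6 remains.
R2C9 = 3: row 2 has {1,4,5,6,7,8,9}; col 9 has {1,2,4,7,8,9}; box has {1,2,6,7,8,9} → only 3 remains.
R3C5 = 8: row 3 has {1,2,3,6,7,9}; col 5 has {2,3,4,5,6,7}; box has {1,2,3,4,5,6,7,9} → only 8 remains.
R3C9 = 5: row 3 has {1,2,3,6,7,8,9}; col 9 has {1,2,3,4,7,8,9}; box has {1,2,3,6,7,8,9} → only 5 remains.
R4C3 = 6: row 4 has {1,4,5,8,9}; col 3 has {1,2,3,4,5,7,8}; box has {1,5,7,8} → only 6 remains.
R4C4 = 7: row 4 has {1,4,5,6,8,9}; col 4 has {2,3,4,6}; box has {4,6} → only 7 remains.
R4C7 = 2: row 4 has {1,4,5,6,7,8,9}; col 7 has {1,3,4,6,8}; box has {1,4,7,8,9} → only 2 remains.
R5C3 = 9: row 5 has {1,4,6,7}; col 3 has {1,2,3,4,5,6,7,8}; box has {1,5,6,7,8} → only 9 remains.
R6C7 = 5: row 6 has {7,8}; col 7 has {1,2,3,4,6,8}; box has {1,2,4,7,8,9} → only 5 remains.
R6C8 = 3: row 6 has {5,7,8}; col 8 has {1,2,6,7,9}; box has {1,2,4,5,7,8,9} → only 3 remains.
R6C9 = 6: row 6 has {3,5,7,8}; col 9 has {1,2,3,4,5,7,8,9}; box has {1,2,3,4,5,7,8,9} → only 6 remains.
R7C2 = 9: row 7 has {2,3,4}; col 2 has {1,3,5,6,7,8}; box has {2,3,5,6,7} → only 9 remains.
R7C7 = 7: row 7 has {2,3,4,9}; col 7 has {1,2,3,4,5,6,8}; box has {1,2,3,4,6} → only 7 remains.
R8C6 = 8: row 8 has {2,3,5,6,7}; col 6 has {1,4,9}; box has {2,3,4} → only 8 remains.
R8C7 = 9: row 8 has {2,3,5,6,7,8}; col 7 has {1,2,3,4,5,6,7,8}; box has {1,2,3,4,6,7} → only 9 remains.
R9C1 = 8: row 9 has {1,2,3,4,6}; col 1 has {5,6,7,9}; box has {2,3,5,6,7,9} → only 8 remains.
R9C5 = 9: row 9 has {1,2,3,4,6,8}; col 5 has {2,3,4,5,6,7,8}; box has {2,3,4,8} → only 9 remains.
R9C8 = 5: row 9 has {1,2,3,4,6,8,9}; col 8 has {1,2,3,6,7,9}; box has {1,2,3,4,6,7,9} → only 5 remains.
R2C1 = 2: row 2 has {1,3,4,5,6,7,8,9}; col 1 has {5,6,7,8,9}; box has {1,3,4,5,6,7,8,9} → only 2 remains.
R3C8 = 4: row 3 has {1,2,3,5,6,7,8,9}; col 8 has {1,2,3,5,6,7,9}; box has {1,2,3,5,6,7,8,9} → only 4 remains.
R4C6 = 3: row 4 has {1,2,4,5,6,7,8,9}; col 6 has {1,4,8,9}; box has {4,6,7} → only 3 remains.
R5C1 = 3: row 5 has {1,4,6,7,9}; col 1 has {2,5,6,7,8,9}; box has {1,5,6,7,8,9} → only 3 remains.
R5C2 = 2: row 5 has {1,3,4,6,7,9}; col 2 has {1,3,5,6,7,8,9}; box has {1,3,5,6,7,8,9} → only 2 remains.
R5C6 = 5: row 5 has {1,2,3,4,6,7,9}; col 6 has {1,3,4,8,9}; box has {3,4,6,7} → only 5 remains.
R6C2 = 4: row 6 has {3,5,6,7,8}; col 2 has {1,2,3,5,6,7,8,9}; box has {1,2,3,5,6,7,8,9} → only 4 remains.
R6C5 = 1: row 6 has {3,4,5,6,7,8}; col 5 has {2,3,4,5,6,7,8,9}; box has {3,4,5,6,7} → only 1 remains.
R6C6 = 2: row 6 has {1,3,4,5,6,7,8}; col 6 has {1,3,4,5,8,9}; box has {1,3,4,5,6,7} → only 2 remains.
R7C1 = 1: row 7 has {2,3,4,7,9}; col 1 has {2,3,5,6,7,8,9}; box has {2,3,5,6,7,8,9} → only 1 remains.
R7C4 = 5: row 7 has {1,2,3,4,7,9}; col 4 has {2,3,4,6,7}; box has {2,3,4,8,9} → only 5 remains.
R7C6 = 6: row 7 has {1,2,3,4,5,7,9}; col 6 has {1,2,3,4,5,8,9}; box has {2,3,4,5,8,9} → only 6 remains.
R7C8 = 8: row 7 has {1,2,3,4,5,6,7,9}; col 8 has {1,2,3,4,5,6,7,9}; box has {1,2,3,4,5,6,7,9} → only 8 remains.

193526784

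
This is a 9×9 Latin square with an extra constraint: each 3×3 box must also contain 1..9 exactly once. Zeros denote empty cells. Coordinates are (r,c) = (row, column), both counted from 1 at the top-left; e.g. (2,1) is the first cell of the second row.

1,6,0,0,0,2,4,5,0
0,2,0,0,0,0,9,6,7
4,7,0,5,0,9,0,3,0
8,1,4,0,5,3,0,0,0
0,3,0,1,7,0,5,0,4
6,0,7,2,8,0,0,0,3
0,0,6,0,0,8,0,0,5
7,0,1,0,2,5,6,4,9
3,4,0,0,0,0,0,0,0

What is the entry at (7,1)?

(1,5) = 3 (sole candidate).
(1,9) = 8 (sole candidate).
(2,1) = 5 (sole candidate).
(3,3) = 8 (sole candidate).
(5,6) = 6 (sole candidate).
(6,6) = 4 (sole candidate).
(6,7) = 1 (sole candidate).
(6,8) = 9 (sole candidate).
(7,2) = 9 (sole candidate).
(8,2) = 8 (sole candidate).
(8,4) = 3 (sole candidate).
(1,3) = 9 (sole candidate).
(1,4) = 7 (sole candidate).
(2,3) = 3 (sole candidate).
(2,6) = 1 (sole candidate).
(3,5) = 6 (sole candidate).
(3,7) = 2 (sole candidate).
(3,9) = 1 (sole candidate).
(4,4) = 9 (sole candidate).
(4,7) = 7 (sole candidate).
(4,8) = 2 (sole candidate).
(4,9) = 6 (sole candidate).
(5,3) = 2 (sole candidate).
(5,8) = 8 (sole candidate).
(6,2) = 5 (sole candidate).
(7,1) = 2: row 7 has {5,6,8,9}; col 1 has {1,3,4,5,6,7,8}; box has {1,3,4,6,7,8,9} → only 2 remains.

2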